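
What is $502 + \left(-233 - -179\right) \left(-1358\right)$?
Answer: $73834$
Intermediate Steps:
$502 + \left(-233 - -179\right) \left(-1358\right) = 502 + \left(-233 + 179\right) \left(-1358\right) = 502 - -73332 = 502 + 73332 = 73834$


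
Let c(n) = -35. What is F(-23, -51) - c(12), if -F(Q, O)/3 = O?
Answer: 188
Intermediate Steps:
F(Q, O) = -3*O
F(-23, -51) - c(12) = -3*(-51) - 1*(-35) = 153 + 35 = 188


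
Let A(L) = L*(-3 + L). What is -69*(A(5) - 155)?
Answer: 10005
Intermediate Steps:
-69*(A(5) - 155) = -69*(5*(-3 + 5) - 155) = -69*(5*2 - 155) = -69*(10 - 155) = -69*(-145) = 10005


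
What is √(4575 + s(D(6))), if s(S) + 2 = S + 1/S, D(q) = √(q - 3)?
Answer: √(41157 + 12*√3)/3 ≈ 67.641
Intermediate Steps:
D(q) = √(-3 + q)
s(S) = -2 + S + 1/S (s(S) = -2 + (S + 1/S) = -2 + S + 1/S)
√(4575 + s(D(6))) = √(4575 + (-2 + √(-3 + 6) + 1/(√(-3 + 6)))) = √(4575 + (-2 + √3 + 1/(√3))) = √(4575 + (-2 + √3 + √3/3)) = √(4575 + (-2 + 4*√3/3)) = √(4573 + 4*√3/3)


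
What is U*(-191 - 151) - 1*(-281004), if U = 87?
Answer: 251250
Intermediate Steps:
U*(-191 - 151) - 1*(-281004) = 87*(-191 - 151) - 1*(-281004) = 87*(-342) + 281004 = -29754 + 281004 = 251250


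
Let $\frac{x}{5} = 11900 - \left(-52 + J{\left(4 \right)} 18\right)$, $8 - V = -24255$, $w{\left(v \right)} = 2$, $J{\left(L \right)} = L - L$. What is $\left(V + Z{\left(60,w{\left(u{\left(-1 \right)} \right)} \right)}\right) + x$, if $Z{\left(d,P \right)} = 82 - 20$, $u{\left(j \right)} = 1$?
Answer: $84085$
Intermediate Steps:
$J{\left(L \right)} = 0$
$V = 24263$ ($V = 8 - -24255 = 8 + 24255 = 24263$)
$x = 59760$ ($x = 5 \left(11900 - \left(-52 + 0 \cdot 18\right)\right) = 5 \left(11900 - \left(-52 + 0\right)\right) = 5 \left(11900 - -52\right) = 5 \left(11900 + 52\right) = 5 \cdot 11952 = 59760$)
$Z{\left(d,P \right)} = 62$
$\left(V + Z{\left(60,w{\left(u{\left(-1 \right)} \right)} \right)}\right) + x = \left(24263 + 62\right) + 59760 = 24325 + 59760 = 84085$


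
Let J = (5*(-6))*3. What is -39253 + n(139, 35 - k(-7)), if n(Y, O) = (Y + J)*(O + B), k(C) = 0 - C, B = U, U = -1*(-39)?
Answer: -35970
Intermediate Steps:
U = 39
B = 39
k(C) = -C
J = -90 (J = -30*3 = -90)
n(Y, O) = (-90 + Y)*(39 + O) (n(Y, O) = (Y - 90)*(O + 39) = (-90 + Y)*(39 + O))
-39253 + n(139, 35 - k(-7)) = -39253 + (-3510 - 90*(35 - (-1)*(-7)) + 39*139 + (35 - (-1)*(-7))*139) = -39253 + (-3510 - 90*(35 - 1*7) + 5421 + (35 - 1*7)*139) = -39253 + (-3510 - 90*(35 - 7) + 5421 + (35 - 7)*139) = -39253 + (-3510 - 90*28 + 5421 + 28*139) = -39253 + (-3510 - 2520 + 5421 + 3892) = -39253 + 3283 = -35970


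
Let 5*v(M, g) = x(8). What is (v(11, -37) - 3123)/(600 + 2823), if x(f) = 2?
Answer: -15613/17115 ≈ -0.91224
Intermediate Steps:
v(M, g) = ⅖ (v(M, g) = (⅕)*2 = ⅖)
(v(11, -37) - 3123)/(600 + 2823) = (⅖ - 3123)/(600 + 2823) = -15613/5/3423 = -15613/5*1/3423 = -15613/17115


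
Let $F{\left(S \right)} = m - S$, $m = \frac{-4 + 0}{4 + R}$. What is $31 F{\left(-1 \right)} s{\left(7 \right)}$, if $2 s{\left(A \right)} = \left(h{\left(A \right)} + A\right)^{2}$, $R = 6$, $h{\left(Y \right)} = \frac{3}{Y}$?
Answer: $\frac{125736}{245} \approx 513.21$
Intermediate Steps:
$m = - \frac{2}{5}$ ($m = \frac{-4 + 0}{4 + 6} = - \frac{4}{10} = \left(-4\right) \frac{1}{10} = - \frac{2}{5} \approx -0.4$)
$F{\left(S \right)} = - \frac{2}{5} - S$
$s{\left(A \right)} = \frac{\left(A + \frac{3}{A}\right)^{2}}{2}$ ($s{\left(A \right)} = \frac{\left(\frac{3}{A} + A\right)^{2}}{2} = \frac{\left(A + \frac{3}{A}\right)^{2}}{2}$)
$31 F{\left(-1 \right)} s{\left(7 \right)} = 31 \left(- \frac{2}{5} - -1\right) \frac{\left(3 + 7^{2}\right)^{2}}{2 \cdot 49} = 31 \left(- \frac{2}{5} + 1\right) \frac{1}{2} \cdot \frac{1}{49} \left(3 + 49\right)^{2} = 31 \cdot \frac{3}{5} \cdot \frac{1}{2} \cdot \frac{1}{49} \cdot 52^{2} = \frac{93 \cdot \frac{1}{2} \cdot \frac{1}{49} \cdot 2704}{5} = \frac{93}{5} \cdot \frac{1352}{49} = \frac{125736}{245}$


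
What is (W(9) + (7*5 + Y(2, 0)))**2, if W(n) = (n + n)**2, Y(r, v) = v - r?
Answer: 127449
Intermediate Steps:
W(n) = 4*n**2 (W(n) = (2*n)**2 = 4*n**2)
(W(9) + (7*5 + Y(2, 0)))**2 = (4*9**2 + (7*5 + (0 - 1*2)))**2 = (4*81 + (35 + (0 - 2)))**2 = (324 + (35 - 2))**2 = (324 + 33)**2 = 357**2 = 127449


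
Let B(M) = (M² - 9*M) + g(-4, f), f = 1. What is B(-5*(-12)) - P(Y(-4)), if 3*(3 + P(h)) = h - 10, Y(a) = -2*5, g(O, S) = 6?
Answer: 9227/3 ≈ 3075.7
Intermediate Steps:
Y(a) = -10
P(h) = -19/3 + h/3 (P(h) = -3 + (h - 10)/3 = -3 + (-10 + h)/3 = -3 + (-10/3 + h/3) = -19/3 + h/3)
B(M) = 6 + M² - 9*M (B(M) = (M² - 9*M) + 6 = 6 + M² - 9*M)
B(-5*(-12)) - P(Y(-4)) = (6 + (-5*(-12))² - (-45)*(-12)) - (-19/3 + (⅓)*(-10)) = (6 + 60² - 9*60) - (-19/3 - 10/3) = (6 + 3600 - 540) - 1*(-29/3) = 3066 + 29/3 = 9227/3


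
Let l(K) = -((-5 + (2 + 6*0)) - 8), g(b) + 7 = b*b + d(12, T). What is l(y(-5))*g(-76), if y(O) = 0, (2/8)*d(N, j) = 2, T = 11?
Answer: 63547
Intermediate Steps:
d(N, j) = 8 (d(N, j) = 4*2 = 8)
g(b) = 1 + b² (g(b) = -7 + (b*b + 8) = -7 + (b² + 8) = -7 + (8 + b²) = 1 + b²)
l(K) = 11 (l(K) = -((-5 + (2 + 0)) - 8) = -((-5 + 2) - 8) = -(-3 - 8) = -1*(-11) = 11)
l(y(-5))*g(-76) = 11*(1 + (-76)²) = 11*(1 + 5776) = 11*5777 = 63547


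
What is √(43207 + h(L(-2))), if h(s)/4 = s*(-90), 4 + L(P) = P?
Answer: √45367 ≈ 213.00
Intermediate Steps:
L(P) = -4 + P
h(s) = -360*s (h(s) = 4*(s*(-90)) = 4*(-90*s) = -360*s)
√(43207 + h(L(-2))) = √(43207 - 360*(-4 - 2)) = √(43207 - 360*(-6)) = √(43207 + 2160) = √45367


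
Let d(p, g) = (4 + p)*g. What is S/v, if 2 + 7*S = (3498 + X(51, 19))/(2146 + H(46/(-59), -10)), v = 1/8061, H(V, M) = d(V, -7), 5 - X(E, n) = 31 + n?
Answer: -377585301/876988 ≈ -430.55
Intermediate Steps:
d(p, g) = g*(4 + p)
X(E, n) = -26 - n (X(E, n) = 5 - (31 + n) = 5 + (-31 - n) = -26 - n)
H(V, M) = -28 - 7*V (H(V, M) = -7*(4 + V) = -28 - 7*V)
v = 1/8061 ≈ 0.00012405
S = -46841/876988 (S = -2/7 + ((3498 + (-26 - 1*19))/(2146 + (-28 - 322/(-59))))/7 = -2/7 + ((3498 + (-26 - 19))/(2146 + (-28 - 322*(-1)/59)))/7 = -2/7 + ((3498 - 45)/(2146 + (-28 - 7*(-46/59))))/7 = -2/7 + (3453/(2146 + (-28 + 322/59)))/7 = -2/7 + (3453/(2146 - 1330/59))/7 = -2/7 + (3453/(125284/59))/7 = -2/7 + (3453*(59/125284))/7 = -2/7 + (1/7)*(203727/125284) = -2/7 + 203727/876988 = -46841/876988 ≈ -0.053411)
S/v = -46841/(876988*1/8061) = -46841/876988*8061 = -377585301/876988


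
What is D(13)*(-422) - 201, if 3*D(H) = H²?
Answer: -71921/3 ≈ -23974.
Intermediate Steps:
D(H) = H²/3
D(13)*(-422) - 201 = ((⅓)*13²)*(-422) - 201 = ((⅓)*169)*(-422) - 201 = (169/3)*(-422) - 201 = -71318/3 - 201 = -71921/3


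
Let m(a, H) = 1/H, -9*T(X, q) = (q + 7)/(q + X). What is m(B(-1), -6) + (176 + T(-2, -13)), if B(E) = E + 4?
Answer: 15821/90 ≈ 175.79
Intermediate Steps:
T(X, q) = -(7 + q)/(9*(X + q)) (T(X, q) = -(q + 7)/(9*(q + X)) = -(7 + q)/(9*(X + q)))
B(E) = 4 + E
m(B(-1), -6) + (176 + T(-2, -13)) = 1/(-6) + (176 + (-7 - 1*(-13))/(9*(-2 - 13))) = -⅙ + (176 + (⅑)*(-7 + 13)/(-15)) = -⅙ + (176 + (⅑)*(-1/15)*6) = -⅙ + (176 - 2/45) = -⅙ + 7918/45 = 15821/90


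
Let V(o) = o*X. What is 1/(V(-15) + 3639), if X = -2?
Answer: 1/3669 ≈ 0.00027255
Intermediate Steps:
V(o) = -2*o (V(o) = o*(-2) = -2*o)
1/(V(-15) + 3639) = 1/(-2*(-15) + 3639) = 1/(30 + 3639) = 1/3669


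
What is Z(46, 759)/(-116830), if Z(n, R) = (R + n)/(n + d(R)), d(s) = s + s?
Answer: -1/226984 ≈ -4.4056e-6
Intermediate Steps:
d(s) = 2*s
Z(n, R) = (R + n)/(n + 2*R)
Z(46, 759)/(-116830) = ((759 + 46)/(46 + 2*759))/(-116830) = (805/(46 + 1518))*(-1/116830) = (805/1564)*(-1/116830) = ((1/1564)*805)*(-1/116830) = (35/68)*(-1/116830) = -1/226984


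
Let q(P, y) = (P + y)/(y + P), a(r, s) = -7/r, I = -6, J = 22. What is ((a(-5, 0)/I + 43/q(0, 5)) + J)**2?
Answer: 3775249/900 ≈ 4194.7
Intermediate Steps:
q(P, y) = 1 (q(P, y) = (P + y)/(P + y) = 1)
((a(-5, 0)/I + 43/q(0, 5)) + J)**2 = ((-7/(-5)/(-6) + 43/1) + 22)**2 = ((-7*(-1/5)*(-1/6) + 43*1) + 22)**2 = (((7/5)*(-1/6) + 43) + 22)**2 = ((-7/30 + 43) + 22)**2 = (1283/30 + 22)**2 = (1943/30)**2 = 3775249/900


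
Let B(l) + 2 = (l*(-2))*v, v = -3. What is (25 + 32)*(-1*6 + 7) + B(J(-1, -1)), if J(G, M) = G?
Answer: 49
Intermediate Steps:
B(l) = -2 + 6*l (B(l) = -2 + (l*(-2))*(-3) = -2 - 2*l*(-3) = -2 + 6*l)
(25 + 32)*(-1*6 + 7) + B(J(-1, -1)) = (25 + 32)*(-1*6 + 7) + (-2 + 6*(-1)) = 57*(-6 + 7) + (-2 - 6) = 57*1 - 8 = 57 - 8 = 49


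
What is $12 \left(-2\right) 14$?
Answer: $-336$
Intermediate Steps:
$12 \left(-2\right) 14 = \left(-24\right) 14 = -336$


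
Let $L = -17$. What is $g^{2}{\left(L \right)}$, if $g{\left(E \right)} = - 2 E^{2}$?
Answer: $334084$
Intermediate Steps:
$g^{2}{\left(L \right)} = \left(- 2 \left(-17\right)^{2}\right)^{2} = \left(\left(-2\right) 289\right)^{2} = \left(-578\right)^{2} = 334084$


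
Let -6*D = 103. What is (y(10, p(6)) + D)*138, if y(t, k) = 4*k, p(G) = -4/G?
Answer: -2737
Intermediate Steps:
D = -103/6 (D = -1/6*103 = -103/6 ≈ -17.167)
(y(10, p(6)) + D)*138 = (4*(-4/6) - 103/6)*138 = (4*(-4*1/6) - 103/6)*138 = (4*(-2/3) - 103/6)*138 = (-8/3 - 103/6)*138 = -119/6*138 = -2737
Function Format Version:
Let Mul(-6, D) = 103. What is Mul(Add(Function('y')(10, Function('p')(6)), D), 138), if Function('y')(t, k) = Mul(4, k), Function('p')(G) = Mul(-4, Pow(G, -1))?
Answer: -2737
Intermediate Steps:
D = Rational(-103, 6) (D = Mul(Rational(-1, 6), 103) = Rational(-103, 6) ≈ -17.167)
Mul(Add(Function('y')(10, Function('p')(6)), D), 138) = Mul(Add(Mul(4, Mul(-4, Pow(6, -1))), Rational(-103, 6)), 138) = Mul(Add(Mul(4, Mul(-4, Rational(1, 6))), Rational(-103, 6)), 138) = Mul(Add(Mul(4, Rational(-2, 3)), Rational(-103, 6)), 138) = Mul(Add(Rational(-8, 3), Rational(-103, 6)), 138) = Mul(Rational(-119, 6), 138) = -2737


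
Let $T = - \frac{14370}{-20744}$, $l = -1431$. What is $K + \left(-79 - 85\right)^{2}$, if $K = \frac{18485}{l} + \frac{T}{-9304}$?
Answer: $\frac{3712367026242073}{138093056928} \approx 26883.0$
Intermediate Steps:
$T = \frac{7185}{10372}$ ($T = \left(-14370\right) \left(- \frac{1}{20744}\right) = \frac{7185}{10372} \approx 0.69273$)
$K = - \frac{1783832893415}{138093056928}$ ($K = \frac{18485}{-1431} + \frac{7185}{10372 \left(-9304\right)} = 18485 \left(- \frac{1}{1431}\right) + \frac{7185}{10372} \left(- \frac{1}{9304}\right) = - \frac{18485}{1431} - \frac{7185}{96501088} = - \frac{1783832893415}{138093056928} \approx -12.918$)
$K + \left(-79 - 85\right)^{2} = - \frac{1783832893415}{138093056928} + \left(-79 - 85\right)^{2} = - \frac{1783832893415}{138093056928} + \left(-164\right)^{2} = - \frac{1783832893415}{138093056928} + 26896 = \frac{3712367026242073}{138093056928}$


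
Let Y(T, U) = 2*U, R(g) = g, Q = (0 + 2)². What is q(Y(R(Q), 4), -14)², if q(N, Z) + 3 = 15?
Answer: 144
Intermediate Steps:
Q = 4 (Q = 2² = 4)
q(N, Z) = 12 (q(N, Z) = -3 + 15 = 12)
q(Y(R(Q), 4), -14)² = 12² = 144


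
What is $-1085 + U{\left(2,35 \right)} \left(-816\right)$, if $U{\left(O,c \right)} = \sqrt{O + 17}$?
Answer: $-1085 - 816 \sqrt{19} \approx -4641.9$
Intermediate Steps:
$U{\left(O,c \right)} = \sqrt{17 + O}$
$-1085 + U{\left(2,35 \right)} \left(-816\right) = -1085 + \sqrt{17 + 2} \left(-816\right) = -1085 + \sqrt{19} \left(-816\right) = -1085 - 816 \sqrt{19}$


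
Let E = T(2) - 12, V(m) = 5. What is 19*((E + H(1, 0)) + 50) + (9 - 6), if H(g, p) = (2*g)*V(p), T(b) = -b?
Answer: 877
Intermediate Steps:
E = -14 (E = -1*2 - 12 = -2 - 12 = -14)
H(g, p) = 10*g (H(g, p) = (2*g)*5 = 10*g)
19*((E + H(1, 0)) + 50) + (9 - 6) = 19*((-14 + 10*1) + 50) + (9 - 6) = 19*((-14 + 10) + 50) + 3 = 19*(-4 + 50) + 3 = 19*46 + 3 = 874 + 3 = 877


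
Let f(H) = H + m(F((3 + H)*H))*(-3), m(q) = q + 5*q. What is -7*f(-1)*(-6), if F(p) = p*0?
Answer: -42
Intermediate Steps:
F(p) = 0
m(q) = 6*q
f(H) = H (f(H) = H + (6*0)*(-3) = H + 0*(-3) = H + 0 = H)
-7*f(-1)*(-6) = -7*(-1)*(-6) = 7*(-6) = -42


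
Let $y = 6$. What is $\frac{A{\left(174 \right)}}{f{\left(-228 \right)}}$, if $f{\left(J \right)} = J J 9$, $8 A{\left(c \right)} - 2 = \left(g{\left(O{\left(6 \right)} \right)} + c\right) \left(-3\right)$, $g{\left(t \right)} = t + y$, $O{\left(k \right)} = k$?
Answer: $- \frac{139}{935712} \approx -0.00014855$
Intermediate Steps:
$g{\left(t \right)} = 6 + t$ ($g{\left(t \right)} = t + 6 = 6 + t$)
$A{\left(c \right)} = - \frac{17}{4} - \frac{3 c}{8}$ ($A{\left(c \right)} = \frac{1}{4} + \frac{\left(\left(6 + 6\right) + c\right) \left(-3\right)}{8} = \frac{1}{4} + \frac{\left(12 + c\right) \left(-3\right)}{8} = \frac{1}{4} + \frac{-36 - 3 c}{8} = \frac{1}{4} - \left(\frac{9}{2} + \frac{3 c}{8}\right) = - \frac{17}{4} - \frac{3 c}{8}$)
$f{\left(J \right)} = 9 J^{2}$ ($f{\left(J \right)} = J^{2} \cdot 9 = 9 J^{2}$)
$\frac{A{\left(174 \right)}}{f{\left(-228 \right)}} = \frac{- \frac{17}{4} - \frac{261}{4}}{9 \left(-228\right)^{2}} = \frac{- \frac{17}{4} - \frac{261}{4}}{9 \cdot 51984} = - \frac{139}{2 \cdot 467856} = \left(- \frac{139}{2}\right) \frac{1}{467856} = - \frac{139}{935712}$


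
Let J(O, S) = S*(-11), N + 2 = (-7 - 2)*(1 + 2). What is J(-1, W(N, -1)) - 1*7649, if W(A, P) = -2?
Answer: -7627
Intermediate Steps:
N = -29 (N = -2 + (-7 - 2)*(1 + 2) = -2 - 9*3 = -2 - 27 = -29)
J(O, S) = -11*S
J(-1, W(N, -1)) - 1*7649 = -11*(-2) - 1*7649 = 22 - 7649 = -7627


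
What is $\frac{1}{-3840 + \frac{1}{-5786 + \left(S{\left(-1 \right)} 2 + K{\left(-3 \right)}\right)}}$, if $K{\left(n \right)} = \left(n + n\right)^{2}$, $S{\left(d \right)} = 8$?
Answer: $- \frac{5734}{22018561} \approx -0.00026042$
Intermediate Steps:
$K{\left(n \right)} = 4 n^{2}$ ($K{\left(n \right)} = \left(2 n\right)^{2} = 4 n^{2}$)
$\frac{1}{-3840 + \frac{1}{-5786 + \left(S{\left(-1 \right)} 2 + K{\left(-3 \right)}\right)}} = \frac{1}{-3840 + \frac{1}{-5786 + \left(8 \cdot 2 + 4 \left(-3\right)^{2}\right)}} = \frac{1}{-3840 + \frac{1}{-5786 + \left(16 + 4 \cdot 9\right)}} = \frac{1}{-3840 + \frac{1}{-5786 + \left(16 + 36\right)}} = \frac{1}{-3840 + \frac{1}{-5786 + 52}} = \frac{1}{-3840 + \frac{1}{-5734}} = \frac{1}{-3840 - \frac{1}{5734}} = \frac{1}{- \frac{22018561}{5734}} = - \frac{5734}{22018561}$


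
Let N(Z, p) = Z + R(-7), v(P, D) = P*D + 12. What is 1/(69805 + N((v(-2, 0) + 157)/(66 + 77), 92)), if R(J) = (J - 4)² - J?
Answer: 11/769276 ≈ 1.4299e-5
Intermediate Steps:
v(P, D) = 12 + D*P (v(P, D) = D*P + 12 = 12 + D*P)
R(J) = (-4 + J)² - J
N(Z, p) = 128 + Z (N(Z, p) = Z + ((-4 - 7)² - 1*(-7)) = Z + ((-11)² + 7) = Z + (121 + 7) = Z + 128 = 128 + Z)
1/(69805 + N((v(-2, 0) + 157)/(66 + 77), 92)) = 1/(69805 + (128 + ((12 + 0*(-2)) + 157)/(66 + 77))) = 1/(69805 + (128 + ((12 + 0) + 157)/143)) = 1/(69805 + (128 + (12 + 157)*(1/143))) = 1/(69805 + (128 + 169*(1/143))) = 1/(69805 + (128 + 13/11)) = 1/(69805 + 1421/11) = 1/(769276/11) = 11/769276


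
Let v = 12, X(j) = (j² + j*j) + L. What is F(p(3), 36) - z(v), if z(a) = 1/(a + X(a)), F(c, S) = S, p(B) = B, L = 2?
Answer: 10871/302 ≈ 35.997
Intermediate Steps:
X(j) = 2 + 2*j² (X(j) = (j² + j*j) + 2 = (j² + j²) + 2 = 2*j² + 2 = 2 + 2*j²)
z(a) = 1/(2 + a + 2*a²) (z(a) = 1/(a + (2 + 2*a²)) = 1/(2 + a + 2*a²))
F(p(3), 36) - z(v) = 36 - 1/(2 + 12 + 2*12²) = 36 - 1/(2 + 12 + 2*144) = 36 - 1/(2 + 12 + 288) = 36 - 1/302 = 10871/302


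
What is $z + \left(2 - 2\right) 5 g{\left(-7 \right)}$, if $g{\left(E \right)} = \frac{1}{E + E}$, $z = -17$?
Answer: $-17$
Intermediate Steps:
$g{\left(E \right)} = \frac{1}{2 E}$
$z + \left(2 - 2\right) 5 g{\left(-7 \right)} = -17 + \left(2 - 2\right) 5 \frac{1}{2 \left(-7\right)} = -17 + 0 \cdot 5 \cdot \frac{1}{2} \left(- \frac{1}{7}\right) = -17 + 0 \left(- \frac{1}{14}\right) = -17 + 0 = -17$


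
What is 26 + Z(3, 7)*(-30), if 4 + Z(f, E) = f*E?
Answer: -484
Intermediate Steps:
Z(f, E) = -4 + E*f (Z(f, E) = -4 + f*E = -4 + E*f)
26 + Z(3, 7)*(-30) = 26 + (-4 + 7*3)*(-30) = 26 + (-4 + 21)*(-30) = 26 + 17*(-30) = 26 - 510 = -484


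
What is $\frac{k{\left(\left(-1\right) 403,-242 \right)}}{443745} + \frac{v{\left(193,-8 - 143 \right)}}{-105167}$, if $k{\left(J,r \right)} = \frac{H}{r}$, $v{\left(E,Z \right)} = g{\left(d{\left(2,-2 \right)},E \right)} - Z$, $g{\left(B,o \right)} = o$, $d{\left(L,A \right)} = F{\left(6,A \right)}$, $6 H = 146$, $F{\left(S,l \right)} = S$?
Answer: $- \frac{110830328471}{33880481881290} \approx -0.0032712$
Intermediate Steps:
$H = \frac{73}{3}$ ($H = \frac{1}{6} \cdot 146 = \frac{73}{3} \approx 24.333$)
$d{\left(L,A \right)} = 6$
$v{\left(E,Z \right)} = E - Z$
$k{\left(J,r \right)} = \frac{73}{3 r}$
$\frac{k{\left(\left(-1\right) 403,-242 \right)}}{443745} + \frac{v{\left(193,-8 - 143 \right)}}{-105167} = \frac{\frac{73}{3} \frac{1}{-242}}{443745} + \frac{193 - \left(-8 - 143\right)}{-105167} = \frac{73}{3} \left(- \frac{1}{242}\right) \frac{1}{443745} + \left(193 - \left(-8 - 143\right)\right) \left(- \frac{1}{105167}\right) = \left(- \frac{73}{726}\right) \frac{1}{443745} + \left(193 - -151\right) \left(- \frac{1}{105167}\right) = - \frac{73}{322158870} + \left(193 + 151\right) \left(- \frac{1}{105167}\right) = - \frac{73}{322158870} + 344 \left(- \frac{1}{105167}\right) = - \frac{73}{322158870} - \frac{344}{105167} = - \frac{110830328471}{33880481881290}$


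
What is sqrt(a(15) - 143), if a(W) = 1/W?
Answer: 4*I*sqrt(2010)/15 ≈ 11.955*I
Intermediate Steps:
sqrt(a(15) - 143) = sqrt(1/15 - 143) = sqrt(-2144/15) = 4*I*sqrt(2010)/15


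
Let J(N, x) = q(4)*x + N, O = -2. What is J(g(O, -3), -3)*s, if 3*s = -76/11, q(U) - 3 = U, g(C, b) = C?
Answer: 1748/33 ≈ 52.970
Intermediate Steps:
q(U) = 3 + U
J(N, x) = N + 7*x (J(N, x) = (3 + 4)*x + N = 7*x + N = N + 7*x)
s = -76/33 (s = (-76/11)/3 = (-76*1/11)/3 = (⅓)*(-76/11) = -76/33 ≈ -2.3030)
J(g(O, -3), -3)*s = (-2 + 7*(-3))*(-76/33) = (-2 - 21)*(-76/33) = -23*(-76/33) = 1748/33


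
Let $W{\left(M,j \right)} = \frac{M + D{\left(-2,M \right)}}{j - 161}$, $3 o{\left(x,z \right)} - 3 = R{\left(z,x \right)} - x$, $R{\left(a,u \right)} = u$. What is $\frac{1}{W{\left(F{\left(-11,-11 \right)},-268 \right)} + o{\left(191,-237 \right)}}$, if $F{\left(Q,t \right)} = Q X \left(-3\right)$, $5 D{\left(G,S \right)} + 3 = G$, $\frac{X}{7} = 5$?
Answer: $- \frac{429}{725} \approx -0.59172$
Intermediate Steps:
$X = 35$ ($X = 7 \cdot 5 = 35$)
$D{\left(G,S \right)} = - \frac{3}{5} + \frac{G}{5}$
$o{\left(x,z \right)} = 1$ ($o{\left(x,z \right)} = 1 + \frac{x - x}{3} = 1 + \frac{1}{3} \cdot 0 = 1 + 0 = 1$)
$F{\left(Q,t \right)} = - 105 Q$ ($F{\left(Q,t \right)} = Q 35 \left(-3\right) = 35 Q \left(-3\right) = - 105 Q$)
$W{\left(M,j \right)} = \frac{-1 + M}{-161 + j}$ ($W{\left(M,j \right)} = \frac{M + \left(- \frac{3}{5} + \frac{1}{5} \left(-2\right)\right)}{j - 161} = \frac{M - 1}{-161 + j} = \frac{-1 + M}{-161 + j}$)
$\frac{1}{W{\left(F{\left(-11,-11 \right)},-268 \right)} + o{\left(191,-237 \right)}} = \frac{1}{\frac{-1 - -1155}{-161 - 268} + 1} = \frac{1}{\frac{-1 + 1155}{-429} + 1} = \frac{1}{\left(- \frac{1}{429}\right) 1154 + 1} = \frac{1}{- \frac{1154}{429} + 1} = \frac{1}{- \frac{725}{429}} = - \frac{429}{725}$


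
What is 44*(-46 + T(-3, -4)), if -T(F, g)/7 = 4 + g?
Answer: -2024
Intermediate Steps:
T(F, g) = -28 - 7*g (T(F, g) = -7*(4 + g) = -28 - 7*g)
44*(-46 + T(-3, -4)) = 44*(-46 + (-28 - 7*(-4))) = 44*(-46 + (-28 + 28)) = 44*(-46 + 0) = 44*(-46) = -2024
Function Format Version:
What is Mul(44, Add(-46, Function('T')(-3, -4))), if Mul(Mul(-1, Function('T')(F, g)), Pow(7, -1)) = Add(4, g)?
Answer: -2024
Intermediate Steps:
Function('T')(F, g) = Add(-28, Mul(-7, g)) (Function('T')(F, g) = Mul(-7, Add(4, g)) = Add(-28, Mul(-7, g)))
Mul(44, Add(-46, Function('T')(-3, -4))) = Mul(44, Add(-46, Add(-28, Mul(-7, -4)))) = Mul(44, Add(-46, Add(-28, 28))) = Mul(44, Add(-46, 0)) = Mul(44, -46) = -2024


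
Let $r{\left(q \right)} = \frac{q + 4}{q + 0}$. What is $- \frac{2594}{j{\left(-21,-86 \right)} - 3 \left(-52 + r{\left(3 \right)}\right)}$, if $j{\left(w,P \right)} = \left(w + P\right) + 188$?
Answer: $- \frac{1297}{115} \approx -11.278$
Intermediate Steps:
$r{\left(q \right)} = \frac{4 + q}{q}$
$j{\left(w,P \right)} = 188 + P + w$ ($j{\left(w,P \right)} = \left(P + w\right) + 188 = 188 + P + w$)
$- \frac{2594}{j{\left(-21,-86 \right)} - 3 \left(-52 + r{\left(3 \right)}\right)} = - \frac{2594}{\left(188 - 86 - 21\right) - 3 \left(-52 + \frac{4 + 3}{3}\right)} = - \frac{2594}{81 - 3 \left(-52 + \frac{1}{3} \cdot 7\right)} = - \frac{2594}{81 - 3 \left(-52 + \frac{7}{3}\right)} = - \frac{2594}{81 - -149} = - \frac{2594}{81 + 149} = - \frac{2594}{230} = \left(-2594\right) \frac{1}{230} = - \frac{1297}{115}$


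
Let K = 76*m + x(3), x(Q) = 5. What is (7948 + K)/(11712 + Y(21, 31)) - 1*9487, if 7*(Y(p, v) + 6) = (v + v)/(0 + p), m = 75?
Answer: -16323640037/1720844 ≈ -9485.8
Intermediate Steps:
K = 5705 (K = 76*75 + 5 = 5700 + 5 = 5705)
Y(p, v) = -6 + 2*v/(7*p) (Y(p, v) = -6 + ((v + v)/(0 + p))/7 = -6 + ((2*v)/p)/7 = -6 + (2*v/p)/7 = -6 + 2*v/(7*p))
(7948 + K)/(11712 + Y(21, 31)) - 1*9487 = (7948 + 5705)/(11712 + (-6 + (2/7)*31/21)) - 1*9487 = 13653/(11712 + (-6 + (2/7)*31*(1/21))) - 9487 = 13653/(11712 + (-6 + 62/147)) - 9487 = 13653/(11712 - 820/147) - 9487 = 13653/(1720844/147) - 9487 = 13653*(147/1720844) - 9487 = 2006991/1720844 - 9487 = -16323640037/1720844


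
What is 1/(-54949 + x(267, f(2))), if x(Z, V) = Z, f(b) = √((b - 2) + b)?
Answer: -1/54682 ≈ -1.8288e-5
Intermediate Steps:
f(b) = √(-2 + 2*b) (f(b) = √((-2 + b) + b) = √(-2 + 2*b))
1/(-54949 + x(267, f(2))) = 1/(-54949 + 267) = 1/(-54682) = -1/54682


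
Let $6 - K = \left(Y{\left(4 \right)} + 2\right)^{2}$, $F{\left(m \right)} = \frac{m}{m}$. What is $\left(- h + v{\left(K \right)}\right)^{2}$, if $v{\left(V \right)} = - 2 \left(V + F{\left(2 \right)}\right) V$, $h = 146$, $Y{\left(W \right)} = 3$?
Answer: $688900$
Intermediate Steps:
$F{\left(m \right)} = 1$
$K = -19$ ($K = 6 - \left(3 + 2\right)^{2} = 6 - 5^{2} = 6 - 25 = -19$)
$v{\left(V \right)} = V \left(-2 - 2 V\right)$ ($v{\left(V \right)} = - 2 \left(V + 1\right) V = - 2 \left(1 + V\right) V = \left(-2 - 2 V\right) V = V \left(-2 - 2 V\right)$)
$\left(- h + v{\left(K \right)}\right)^{2} = \left(\left(-1\right) 146 - - 38 \left(1 - 19\right)\right)^{2} = \left(-146 - \left(-38\right) \left(-18\right)\right)^{2} = \left(-146 - 684\right)^{2} = \left(-830\right)^{2} = 688900$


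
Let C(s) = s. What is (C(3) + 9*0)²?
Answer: 9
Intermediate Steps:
(C(3) + 9*0)² = (3 + 9*0)² = (3 + 0)² = 3² = 9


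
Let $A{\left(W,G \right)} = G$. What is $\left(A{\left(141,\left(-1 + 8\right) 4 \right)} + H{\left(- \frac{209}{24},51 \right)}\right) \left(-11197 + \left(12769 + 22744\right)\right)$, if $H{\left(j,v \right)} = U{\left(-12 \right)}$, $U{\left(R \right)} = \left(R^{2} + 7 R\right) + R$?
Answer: $1848016$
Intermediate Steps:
$U{\left(R \right)} = R^{2} + 8 R$
$H{\left(j,v \right)} = 48$ ($H{\left(j,v \right)} = - 12 \left(8 - 12\right) = \left(-12\right) \left(-4\right) = 48$)
$\left(A{\left(141,\left(-1 + 8\right) 4 \right)} + H{\left(- \frac{209}{24},51 \right)}\right) \left(-11197 + \left(12769 + 22744\right)\right) = \left(\left(-1 + 8\right) 4 + 48\right) \left(-11197 + \left(12769 + 22744\right)\right) = \left(7 \cdot 4 + 48\right) \left(-11197 + 35513\right) = \left(28 + 48\right) 24316 = 76 \cdot 24316 = 1848016$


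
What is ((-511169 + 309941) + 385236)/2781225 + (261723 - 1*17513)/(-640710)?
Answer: -6236746573/19799540775 ≈ -0.31499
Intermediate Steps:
((-511169 + 309941) + 385236)/2781225 + (261723 - 1*17513)/(-640710) = (-201228 + 385236)*(1/2781225) + (261723 - 17513)*(-1/640710) = 184008*(1/2781225) + 244210*(-1/640710) = 61336/927075 - 24421/64071 = -6236746573/19799540775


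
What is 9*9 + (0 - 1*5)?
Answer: 76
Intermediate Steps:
9*9 + (0 - 1*5) = 81 + (0 - 5) = 81 - 5 = 76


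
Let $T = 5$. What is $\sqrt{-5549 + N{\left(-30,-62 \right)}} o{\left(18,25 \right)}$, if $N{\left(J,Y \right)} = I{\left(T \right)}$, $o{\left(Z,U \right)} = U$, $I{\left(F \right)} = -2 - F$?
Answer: $50 i \sqrt{1389} \approx 1863.5 i$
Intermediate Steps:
$N{\left(J,Y \right)} = -7$ ($N{\left(J,Y \right)} = -2 - 5 = -7$)
$\sqrt{-5549 + N{\left(-30,-62 \right)}} o{\left(18,25 \right)} = \sqrt{-5549 - 7} \cdot 25 = \sqrt{-5556} \cdot 25 = 2 i \sqrt{1389} \cdot 25 = 50 i \sqrt{1389}$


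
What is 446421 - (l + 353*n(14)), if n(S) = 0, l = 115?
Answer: 446306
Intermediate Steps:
446421 - (l + 353*n(14)) = 446421 - (115 + 353*0) = 446421 - (115 + 0) = 446421 - 1*115 = 446421 - 115 = 446306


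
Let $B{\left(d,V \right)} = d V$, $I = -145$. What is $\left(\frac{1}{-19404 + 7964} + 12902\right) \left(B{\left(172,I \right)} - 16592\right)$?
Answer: $- \frac{1532519160657}{2860} \approx -5.3585 \cdot 10^{8}$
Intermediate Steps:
$B{\left(d,V \right)} = V d$
$\left(\frac{1}{-19404 + 7964} + 12902\right) \left(B{\left(172,I \right)} - 16592\right) = \left(\frac{1}{-19404 + 7964} + 12902\right) \left(\left(-145\right) 172 - 16592\right) = \left(\frac{1}{-11440} + 12902\right) \left(-24940 - 16592\right) = \left(- \frac{1}{11440} + 12902\right) \left(-41532\right) = \frac{147598879}{11440} \left(-41532\right) = - \frac{1532519160657}{2860}$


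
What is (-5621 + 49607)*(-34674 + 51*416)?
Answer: -591963588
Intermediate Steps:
(-5621 + 49607)*(-34674 + 51*416) = 43986*(-34674 + 21216) = 43986*(-13458) = -591963588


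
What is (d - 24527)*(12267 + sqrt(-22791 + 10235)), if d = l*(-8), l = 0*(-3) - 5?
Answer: -300382029 - 48974*I*sqrt(3139) ≈ -3.0038e+8 - 2.7439e+6*I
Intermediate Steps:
l = -5 (l = 0 - 5 = -5)
d = 40 (d = -5*(-8) = 40)
(d - 24527)*(12267 + sqrt(-22791 + 10235)) = (40 - 24527)*(12267 + sqrt(-22791 + 10235)) = -24487*(12267 + sqrt(-12556)) = -24487*(12267 + 2*I*sqrt(3139)) = -300382029 - 48974*I*sqrt(3139)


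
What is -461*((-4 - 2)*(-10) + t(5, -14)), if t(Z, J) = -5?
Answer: -25355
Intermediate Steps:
-461*((-4 - 2)*(-10) + t(5, -14)) = -461*((-4 - 2)*(-10) - 5) = -461*(-6*(-10) - 5) = -461*(60 - 5) = -461*55 = -25355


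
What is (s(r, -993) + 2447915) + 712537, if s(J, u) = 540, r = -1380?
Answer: 3160992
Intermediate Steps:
(s(r, -993) + 2447915) + 712537 = (540 + 2447915) + 712537 = 2448455 + 712537 = 3160992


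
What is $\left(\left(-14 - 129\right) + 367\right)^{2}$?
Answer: $50176$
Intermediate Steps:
$\left(\left(-14 - 129\right) + 367\right)^{2} = \left(-143 + 367\right)^{2} = 224^{2} = 50176$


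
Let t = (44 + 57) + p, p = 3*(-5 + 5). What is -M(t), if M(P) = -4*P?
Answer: 404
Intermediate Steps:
p = 0 (p = 3*0 = 0)
t = 101 (t = (44 + 57) + 0 = 101 + 0 = 101)
-M(t) = -(-4)*101 = -1*(-404) = 404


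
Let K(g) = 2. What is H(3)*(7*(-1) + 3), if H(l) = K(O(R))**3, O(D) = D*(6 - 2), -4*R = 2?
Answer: -32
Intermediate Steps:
R = -1/2 (R = -1/4*2 = -1/2 ≈ -0.50000)
O(D) = 4*D (O(D) = D*4 = 4*D)
H(l) = 8 (H(l) = 2**3 = 8)
H(3)*(7*(-1) + 3) = 8*(7*(-1) + 3) = 8*(-7 + 3) = 8*(-4) = -32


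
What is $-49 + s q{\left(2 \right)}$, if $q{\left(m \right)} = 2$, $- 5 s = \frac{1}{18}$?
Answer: $- \frac{2206}{45} \approx -49.022$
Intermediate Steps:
$s = - \frac{1}{90}$ ($s = - \frac{1}{5 \cdot 18} = \left(- \frac{1}{5}\right) \frac{1}{18} = - \frac{1}{90} \approx -0.011111$)
$-49 + s q{\left(2 \right)} = -49 - \frac{1}{45} = - \frac{2206}{45}$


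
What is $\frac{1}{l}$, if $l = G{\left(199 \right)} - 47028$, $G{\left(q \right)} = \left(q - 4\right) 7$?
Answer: $- \frac{1}{45663} \approx -2.19 \cdot 10^{-5}$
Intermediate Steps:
$G{\left(q \right)} = -28 + 7 q$ ($G{\left(q \right)} = \left(-4 + q\right) 7 = -28 + 7 q$)
$l = -45663$ ($l = \left(-28 + 7 \cdot 199\right) - 47028 = \left(-28 + 1393\right) - 47028 = 1365 - 47028 = -45663$)
$\frac{1}{l} = \frac{1}{-45663} = - \frac{1}{45663}$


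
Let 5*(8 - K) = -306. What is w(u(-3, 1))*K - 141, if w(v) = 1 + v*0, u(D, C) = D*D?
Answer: -359/5 ≈ -71.800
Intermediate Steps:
u(D, C) = D²
w(v) = 1 (w(v) = 1 + 0 = 1)
K = 346/5 (K = 8 - ⅕*(-306) = 8 + 306/5 = 346/5 ≈ 69.200)
w(u(-3, 1))*K - 141 = 1*(346/5) - 141 = 346/5 - 141 = -359/5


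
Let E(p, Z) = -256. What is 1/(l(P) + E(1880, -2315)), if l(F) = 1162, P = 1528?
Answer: 1/906 ≈ 0.0011038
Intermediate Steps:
1/(l(P) + E(1880, -2315)) = 1/(1162 - 256) = 1/906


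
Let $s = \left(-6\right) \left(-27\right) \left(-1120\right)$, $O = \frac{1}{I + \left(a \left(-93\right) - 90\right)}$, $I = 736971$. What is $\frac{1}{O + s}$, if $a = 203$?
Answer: $- \frac{718002}{130274282879} \approx -5.5115 \cdot 10^{-6}$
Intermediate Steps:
$O = \frac{1}{718002}$ ($O = \frac{1}{736971 + \left(203 \left(-93\right) - 90\right)} = \frac{1}{736971 - 18969} = \frac{1}{718002} \approx 1.3928 \cdot 10^{-6}$)
$s = -181440$ ($s = 162 \left(-1120\right) = -181440$)
$\frac{1}{O + s} = \frac{1}{\frac{1}{718002} - 181440} = \frac{1}{- \frac{130274282879}{718002}} = - \frac{718002}{130274282879}$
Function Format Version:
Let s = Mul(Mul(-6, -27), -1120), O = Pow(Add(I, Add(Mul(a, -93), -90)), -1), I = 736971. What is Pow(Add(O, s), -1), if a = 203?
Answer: Rational(-718002, 130274282879) ≈ -5.5115e-6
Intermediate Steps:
O = Rational(1, 718002) (O = Pow(Add(736971, Add(Mul(203, -93), -90)), -1) = Pow(Add(736971, Add(-18879, -90)), -1) = Pow(Add(736971, -18969), -1) = Pow(718002, -1) = Rational(1, 718002) ≈ 1.3928e-6)
s = -181440 (s = Mul(162, -1120) = -181440)
Pow(Add(O, s), -1) = Pow(Add(Rational(1, 718002), -181440), -1) = Pow(Rational(-130274282879, 718002), -1) = Rational(-718002, 130274282879)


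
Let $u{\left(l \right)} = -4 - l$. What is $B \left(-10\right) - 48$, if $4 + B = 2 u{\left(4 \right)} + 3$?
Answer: $122$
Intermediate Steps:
$B = -17$ ($B = -4 + \left(2 \left(-4 - 4\right) + 3\right) = -4 + \left(2 \left(-8\right) + 3\right) = -4 + \left(-16 + 3\right) = -4 - 13 = -17$)
$B \left(-10\right) - 48 = \left(-17\right) \left(-10\right) - 48 = 170 - 48 = 122$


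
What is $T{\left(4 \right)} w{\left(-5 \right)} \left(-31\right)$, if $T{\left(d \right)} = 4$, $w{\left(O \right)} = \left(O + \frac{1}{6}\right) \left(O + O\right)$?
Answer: $- \frac{17980}{3} \approx -5993.3$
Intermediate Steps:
$w{\left(O \right)} = 2 O \left(\frac{1}{6} + O\right)$ ($w{\left(O \right)} = \left(O + \frac{1}{6}\right) 2 O = \left(\frac{1}{6} + O\right) 2 O = 2 O \left(\frac{1}{6} + O\right)$)
$T{\left(4 \right)} w{\left(-5 \right)} \left(-31\right) = 4 \cdot \frac{1}{3} \left(-5\right) \left(1 + 6 \left(-5\right)\right) \left(-31\right) = 4 \cdot \frac{1}{3} \left(-5\right) \left(1 - 30\right) \left(-31\right) = 4 \cdot \frac{1}{3} \left(-5\right) \left(-29\right) \left(-31\right) = 4 \cdot \frac{145}{3} \left(-31\right) = \frac{580}{3} \left(-31\right) = - \frac{17980}{3}$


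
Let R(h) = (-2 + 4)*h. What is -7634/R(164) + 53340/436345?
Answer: -47336603/2044588 ≈ -23.152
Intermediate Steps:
R(h) = 2*h
-7634/R(164) + 53340/436345 = -7634/(2*164) + 53340/436345 = -7634/328 + 53340*(1/436345) = -7634*1/328 + 1524/12467 = -3817/164 + 1524/12467 = -47336603/2044588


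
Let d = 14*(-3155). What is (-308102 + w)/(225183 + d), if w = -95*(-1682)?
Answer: -148312/181013 ≈ -0.81934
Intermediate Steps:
d = -44170
w = 159790
(-308102 + w)/(225183 + d) = (-308102 + 159790)/(225183 - 44170) = -148312/181013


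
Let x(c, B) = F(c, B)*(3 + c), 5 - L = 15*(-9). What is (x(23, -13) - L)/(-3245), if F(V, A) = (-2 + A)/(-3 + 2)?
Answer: -50/649 ≈ -0.077042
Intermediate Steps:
L = 140 (L = 5 - 15*(-9) = 5 - 1*(-135) = 5 + 135 = 140)
F(V, A) = 2 - A (F(V, A) = (-2 + A)/(-1) = (-2 + A)*(-1) = 2 - A)
x(c, B) = (2 - B)*(3 + c)
(x(23, -13) - L)/(-3245) = (-(-2 - 13)*(3 + 23) - 1*140)/(-3245) = (-1*(-15)*26 - 140)*(-1/3245) = (390 - 140)*(-1/3245) = 250*(-1/3245) = -50/649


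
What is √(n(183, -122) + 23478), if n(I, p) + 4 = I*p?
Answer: 2*√287 ≈ 33.882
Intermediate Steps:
n(I, p) = -4 + I*p
√(n(183, -122) + 23478) = √((-4 + 183*(-122)) + 23478) = √((-4 - 22326) + 23478) = √(-22330 + 23478) = √1148 = 2*√287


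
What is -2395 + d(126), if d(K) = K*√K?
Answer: -2395 + 378*√14 ≈ -980.65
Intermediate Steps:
d(K) = K^(3/2)
-2395 + d(126) = -2395 + 126^(3/2) = -2395 + 378*√14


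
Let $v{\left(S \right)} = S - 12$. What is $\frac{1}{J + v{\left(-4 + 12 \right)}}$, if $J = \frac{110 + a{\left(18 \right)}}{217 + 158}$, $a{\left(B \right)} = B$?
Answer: $- \frac{375}{1372} \approx -0.27332$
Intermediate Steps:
$v{\left(S \right)} = -12 + S$ ($v{\left(S \right)} = S - 12 = -12 + S$)
$J = \frac{128}{375}$ ($J = \frac{110 + 18}{217 + 158} = \frac{128}{375} \approx 0.34133$)
$\frac{1}{J + v{\left(-4 + 12 \right)}} = \frac{1}{\frac{128}{375} + \left(-12 + \left(-4 + 12\right)\right)} = \frac{1}{\frac{128}{375} + \left(-12 + 8\right)} = \frac{1}{\frac{128}{375} - 4} = \frac{1}{- \frac{1372}{375}} = - \frac{375}{1372}$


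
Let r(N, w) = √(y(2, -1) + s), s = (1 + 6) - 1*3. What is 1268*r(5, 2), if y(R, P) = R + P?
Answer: 1268*√5 ≈ 2835.3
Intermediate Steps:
y(R, P) = P + R
s = 4 (s = 7 - 3 = 4)
r(N, w) = √5 (r(N, w) = √((-1 + 2) + 4) = √(1 + 4) = √5)
1268*r(5, 2) = 1268*√5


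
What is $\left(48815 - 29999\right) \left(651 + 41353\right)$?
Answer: $790347264$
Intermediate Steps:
$\left(48815 - 29999\right) \left(651 + 41353\right) = 18816 \cdot 42004 = 790347264$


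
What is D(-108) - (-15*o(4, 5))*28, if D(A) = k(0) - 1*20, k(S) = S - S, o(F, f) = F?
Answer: 1660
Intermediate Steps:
k(S) = 0
D(A) = -20 (D(A) = 0 - 1*20 = 0 - 20 = -20)
D(-108) - (-15*o(4, 5))*28 = -20 - (-15*4)*28 = -20 - (-60)*28 = -20 - 1*(-1680) = -20 + 1680 = 1660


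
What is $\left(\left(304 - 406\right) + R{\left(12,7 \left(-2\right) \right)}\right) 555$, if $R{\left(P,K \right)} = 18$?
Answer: $-46620$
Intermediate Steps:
$\left(\left(304 - 406\right) + R{\left(12,7 \left(-2\right) \right)}\right) 555 = \left(\left(304 - 406\right) + 18\right) 555 = \left(-102 + 18\right) 555 = \left(-84\right) 555 = -46620$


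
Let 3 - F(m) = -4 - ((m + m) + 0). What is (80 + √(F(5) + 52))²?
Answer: (80 + √69)² ≈ 7798.1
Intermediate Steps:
F(m) = 7 + 2*m (F(m) = 3 - (-4 - ((m + m) + 0)) = 3 - (-4 - (2*m + 0)) = 3 - (-4 - 2*m) = 3 + (4 + 2*m) = 7 + 2*m)
(80 + √(F(5) + 52))² = (80 + √((7 + 2*5) + 52))² = (80 + √((7 + 10) + 52))² = (80 + √(17 + 52))² = (80 + √69)²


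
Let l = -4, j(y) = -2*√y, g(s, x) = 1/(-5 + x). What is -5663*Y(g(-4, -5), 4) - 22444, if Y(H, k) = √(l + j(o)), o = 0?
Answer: -22444 - 11326*I ≈ -22444.0 - 11326.0*I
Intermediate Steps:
Y(H, k) = 2*I (Y(H, k) = √(-4 - 2*√0) = √(-4 - 2*0) = √(-4 + 0) = √(-4) = 2*I)
-5663*Y(g(-4, -5), 4) - 22444 = -11326*I - 22444 = -22444 - 11326*I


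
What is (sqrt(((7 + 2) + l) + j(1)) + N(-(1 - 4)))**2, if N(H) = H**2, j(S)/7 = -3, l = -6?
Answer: 63 + 54*I*sqrt(2) ≈ 63.0 + 76.368*I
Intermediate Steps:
j(S) = -21 (j(S) = 7*(-3) = -21)
(sqrt(((7 + 2) + l) + j(1)) + N(-(1 - 4)))**2 = (sqrt(((7 + 2) - 6) - 21) + (-(1 - 4))**2)**2 = (sqrt((9 - 6) - 21) + (-1*(-3))**2)**2 = (sqrt(3 - 21) + 3**2)**2 = (sqrt(-18) + 9)**2 = (3*I*sqrt(2) + 9)**2 = (9 + 3*I*sqrt(2))**2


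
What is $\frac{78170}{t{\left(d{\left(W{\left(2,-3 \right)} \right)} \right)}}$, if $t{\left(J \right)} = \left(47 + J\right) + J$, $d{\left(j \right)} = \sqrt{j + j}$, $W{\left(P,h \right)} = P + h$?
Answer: $\frac{3673990}{2217} - \frac{156340 i \sqrt{2}}{2217} \approx 1657.2 - 99.729 i$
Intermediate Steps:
$d{\left(j \right)} = \sqrt{2} \sqrt{j}$ ($d{\left(j \right)} = \sqrt{2 j} = \sqrt{2} \sqrt{j}$)
$t{\left(J \right)} = 47 + 2 J$
$\frac{78170}{t{\left(d{\left(W{\left(2,-3 \right)} \right)} \right)}} = \frac{78170}{47 + 2 \sqrt{2} \sqrt{2 - 3}} = \frac{78170}{47 + 2 \sqrt{2} \sqrt{-1}} = \frac{78170}{47 + 2 \sqrt{2} i} = \frac{78170}{47 + 2 i \sqrt{2}}$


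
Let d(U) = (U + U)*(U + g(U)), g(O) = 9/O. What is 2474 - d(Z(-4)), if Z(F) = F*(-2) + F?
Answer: 2424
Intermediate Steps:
Z(F) = -F (Z(F) = -2*F + F = -F)
d(U) = 2*U*(U + 9/U) (d(U) = (U + U)*(U + 9/U) = (2*U)*(U + 9/U) = 2*U*(U + 9/U))
2474 - d(Z(-4)) = 2474 - (18 + 2*(-1*(-4))²) = 2474 - (18 + 2*4²) = 2474 - (18 + 2*16) = 2474 - (18 + 32) = 2474 - 1*50 = 2474 - 50 = 2424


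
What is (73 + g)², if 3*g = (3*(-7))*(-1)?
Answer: 6400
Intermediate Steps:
g = 7 (g = ((3*(-7))*(-1))/3 = (-21*(-1))/3 = (⅓)*21 = 7)
(73 + g)² = (73 + 7)² = 80² = 6400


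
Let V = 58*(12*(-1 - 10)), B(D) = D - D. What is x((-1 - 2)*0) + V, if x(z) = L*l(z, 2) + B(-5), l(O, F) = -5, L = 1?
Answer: -7661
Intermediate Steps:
B(D) = 0
x(z) = -5 (x(z) = 1*(-5) + 0 = -5 + 0 = -5)
V = -7656 (V = 58*(12*(-11)) = 58*(-132) = -7656)
x((-1 - 2)*0) + V = -5 - 7656 = -7661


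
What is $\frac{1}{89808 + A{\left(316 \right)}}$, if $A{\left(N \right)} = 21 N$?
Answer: $\frac{1}{96444} \approx 1.0369 \cdot 10^{-5}$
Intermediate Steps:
$\frac{1}{89808 + A{\left(316 \right)}} = \frac{1}{89808 + 21 \cdot 316} = \frac{1}{89808 + 6636} = \frac{1}{96444}$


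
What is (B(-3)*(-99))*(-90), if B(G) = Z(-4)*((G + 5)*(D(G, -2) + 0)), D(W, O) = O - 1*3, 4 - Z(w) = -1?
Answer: -445500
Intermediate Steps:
Z(w) = 5 (Z(w) = 4 - 1*(-1) = 4 + 1 = 5)
D(W, O) = -3 + O (D(W, O) = O - 3 = -3 + O)
B(G) = -125 - 25*G (B(G) = 5*((G + 5)*((-3 - 2) + 0)) = 5*((5 + G)*(-5 + 0)) = 5*((5 + G)*(-5)) = 5*(-25 - 5*G) = -125 - 25*G)
(B(-3)*(-99))*(-90) = ((-125 - 25*(-3))*(-99))*(-90) = ((-125 + 75)*(-99))*(-90) = -50*(-99)*(-90) = 4950*(-90) = -445500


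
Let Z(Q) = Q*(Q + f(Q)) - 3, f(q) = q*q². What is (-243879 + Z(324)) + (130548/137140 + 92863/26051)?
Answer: 9842447782772487892/893158535 ≈ 1.1020e+10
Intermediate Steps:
f(q) = q³
Z(Q) = -3 + Q*(Q + Q³) (Z(Q) = Q*(Q + Q³) - 3 = -3 + Q*(Q + Q³))
(-243879 + Z(324)) + (130548/137140 + 92863/26051) = (-243879 + (-3 + 324² + 324⁴)) + (130548/137140 + 92863/26051) = (-243879 + (-3 + 104976 + 11019960576)) + (130548*(1/137140) + 92863*(1/26051)) = (-243879 + 11020065549) + (32637/34285 + 92863/26051) = 11019821670 + 4034034442/893158535 = 9842447782772487892/893158535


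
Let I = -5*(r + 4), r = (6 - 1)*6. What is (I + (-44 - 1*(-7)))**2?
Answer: 42849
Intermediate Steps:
r = 30 (r = 5*6 = 30)
I = -170 (I = -5*(30 + 4) = -5*34 = -170)
(I + (-44 - 1*(-7)))**2 = (-170 + (-44 - 1*(-7)))**2 = (-170 + (-44 + 7))**2 = (-170 - 37)**2 = (-207)**2 = 42849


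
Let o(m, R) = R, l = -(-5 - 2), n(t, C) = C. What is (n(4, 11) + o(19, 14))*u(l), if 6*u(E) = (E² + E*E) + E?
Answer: 875/2 ≈ 437.50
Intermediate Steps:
l = 7 (l = -1*(-7) = 7)
u(E) = E²/3 + E/6 (u(E) = ((E² + E*E) + E)/6 = ((E² + E²) + E)/6 = (2*E² + E)/6 = (E + 2*E²)/6 = E²/3 + E/6)
(n(4, 11) + o(19, 14))*u(l) = (11 + 14)*((⅙)*7*(1 + 2*7)) = 25*((⅙)*7*(1 + 14)) = 25*((⅙)*7*15) = 25*(35/2) = 875/2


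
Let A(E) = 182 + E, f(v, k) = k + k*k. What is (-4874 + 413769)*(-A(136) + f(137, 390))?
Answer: 62222369940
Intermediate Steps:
f(v, k) = k + k²
(-4874 + 413769)*(-A(136) + f(137, 390)) = (-4874 + 413769)*(-(182 + 136) + 390*(1 + 390)) = 408895*(-1*318 + 390*391) = 408895*(-318 + 152490) = 408895*152172 = 62222369940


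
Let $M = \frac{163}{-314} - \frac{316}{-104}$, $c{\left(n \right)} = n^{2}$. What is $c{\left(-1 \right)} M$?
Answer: $\frac{5142}{2041} \approx 2.5194$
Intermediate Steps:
$M = \frac{5142}{2041}$ ($M = 163 \left(- \frac{1}{314}\right) - - \frac{79}{26} = - \frac{163}{314} + \frac{79}{26} = \frac{5142}{2041} \approx 2.5194$)
$c{\left(-1 \right)} M = \left(-1\right)^{2} \cdot \frac{5142}{2041} = 1 \cdot \frac{5142}{2041} = \frac{5142}{2041}$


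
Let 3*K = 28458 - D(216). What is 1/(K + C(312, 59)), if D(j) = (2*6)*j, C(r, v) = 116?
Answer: 1/8738 ≈ 0.00011444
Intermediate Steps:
D(j) = 12*j
K = 8622 (K = (28458 - 12*216)/3 = (28458 - 1*2592)/3 = (28458 - 2592)/3 = (⅓)*25866 = 8622)
1/(K + C(312, 59)) = 1/(8622 + 116) = 1/8738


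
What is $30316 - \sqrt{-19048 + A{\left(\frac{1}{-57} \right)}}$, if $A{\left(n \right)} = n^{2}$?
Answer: $30316 - \frac{7 i \sqrt{1262999}}{57} \approx 30316.0 - 138.01 i$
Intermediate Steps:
$30316 - \sqrt{-19048 + A{\left(\frac{1}{-57} \right)}} = 30316 - \sqrt{-19048 + \left(\frac{1}{-57}\right)^{2}} = 30316 - \sqrt{-19048 + \left(- \frac{1}{57}\right)^{2}} = 30316 - \sqrt{-19048 + \frac{1}{3249}} = 30316 - \sqrt{- \frac{61886951}{3249}} = 30316 - \frac{7 i \sqrt{1262999}}{57}$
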